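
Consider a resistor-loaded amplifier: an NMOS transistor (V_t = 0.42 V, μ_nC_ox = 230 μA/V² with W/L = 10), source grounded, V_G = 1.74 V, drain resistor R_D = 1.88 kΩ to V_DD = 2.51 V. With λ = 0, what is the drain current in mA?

I_D = 1.10 mA

V_GS = V_G = 1.74 V, so V_ov = 1.74 − 0.42 = 1.32 V.
k_n = μ_nC_ox · (W/L) = 2.3 mA/V².
Assume saturation: I_D = ½ k_n V_ov² = 0.5 × 2.3 × 1.32² = 2 mA, giving V_DS = V_DD − I_D R_D = 2.51 − 2 × 1.88 = -1.26 V.
But -1.26 V < V_ov = 1.32 V, so the device is actually in triode.
In triode I_D = k_n[V_ov V_DS − ½ V_DS²] and I_D = (V_DD − V_DS)/R_D. Equating: 2.16 V_DS² − 6.708 V_DS + 2.51 = 0, giving V_DS = 0.435 V (the root below V_ov).
I_D = (2.51 − 0.435) / 1.88 = 1.1 mA.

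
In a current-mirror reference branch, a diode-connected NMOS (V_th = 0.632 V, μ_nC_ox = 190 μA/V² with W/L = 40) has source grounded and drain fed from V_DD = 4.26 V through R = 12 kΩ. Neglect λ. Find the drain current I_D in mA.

I_D = 0.280 mA

With gate tied to drain, V_GS = V_DS ≥ V_GS − V_th, so the device is in saturation.
k_n = μ_nC_ox · (W/L) = 7.6 mA/V².
KCL at the drain: ½ k_n (V_GS − V_th)² = (V_DD − V_GS)/R.
Let x = V_GS − 0.632. Then 45.6 x² + x − 3.628 = 0, giving x = 0.271 V (positive root), so V_GS = 0.903 V.
I_D = (V_DD − V_GS)/R = (4.26 − 0.903) / 12 = 0.28 mA.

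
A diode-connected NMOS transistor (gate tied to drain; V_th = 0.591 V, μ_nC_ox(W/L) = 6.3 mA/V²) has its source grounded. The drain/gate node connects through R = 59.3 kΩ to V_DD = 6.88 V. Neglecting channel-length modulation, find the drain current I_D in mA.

I_D = 0.103 mA

With gate tied to drain, V_GS = V_DS ≥ V_GS − V_th, so the device is in saturation.
KCL at the drain: ½ k_n (V_GS − V_th)² = (V_DD − V_GS)/R.
Let x = V_GS − 0.591. Then 187 x² + x − 6.289 = 0, giving x = 0.181 V (positive root), so V_GS = 0.772 V.
I_D = (V_DD − V_GS)/R = (6.88 − 0.772) / 59.3 = 0.103 mA.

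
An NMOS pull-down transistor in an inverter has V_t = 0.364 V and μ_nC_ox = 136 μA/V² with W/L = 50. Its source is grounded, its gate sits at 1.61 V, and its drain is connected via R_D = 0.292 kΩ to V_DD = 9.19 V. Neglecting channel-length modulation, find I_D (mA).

I_D = 5.28 mA

V_GS = V_G = 1.61 V, so V_ov = 1.61 − 0.364 = 1.25 V.
k_n = μ_nC_ox · (W/L) = 6.8 mA/V².
Assume saturation: I_D = ½ k_n V_ov² = 0.5 × 6.8 × 1.25² = 5.28 mA, giving V_DS = V_DD − I_D R_D = 9.19 − 5.28 × 0.292 = 7.65 V.
V_DS = 7.65 V ≥ V_ov = 1.25 V, confirming saturation.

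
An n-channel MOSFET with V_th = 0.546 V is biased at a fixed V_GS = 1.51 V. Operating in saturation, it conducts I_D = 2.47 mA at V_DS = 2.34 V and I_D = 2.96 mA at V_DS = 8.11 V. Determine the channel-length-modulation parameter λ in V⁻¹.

λ = 0.0374 V⁻¹

With V_GS fixed, I_D ∝ (1 + λ V_DS) in saturation, so I_D2/I_D1 = (1 + λ V_DS2)/(1 + λ V_DS1).
2.96/2.47 = 1.198 = (1 + 8.11 λ)/(1 + 2.34 λ).
Solving: λ (I_D1 V_DS2 − I_D2 V_DS1) = I_D2 − I_D1, so λ = (2.96 − 2.47) / (2.47 × 8.11 − 2.96 × 2.34) = 0.49 / 13.1 = 0.0374 V⁻¹.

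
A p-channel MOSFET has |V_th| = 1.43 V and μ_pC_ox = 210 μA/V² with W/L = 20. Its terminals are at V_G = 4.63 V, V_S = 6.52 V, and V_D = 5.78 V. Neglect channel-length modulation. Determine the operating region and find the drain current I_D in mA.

V_SG = V_S − V_G = 6.52 − 4.63 = 1.89 V; V_SD = V_S − V_D = 6.52 − 5.78 = 0.74 V.
k_p = μ_pC_ox · (W/L) = 4.2 mA/V².
V_ov = V_SG − |V_th| = 1.89 − 1.43 = 0.46 V.
Since V_SD = 0.74 V ≥ V_ov = 0.46 V, the device is in saturation.
I_D = ½ k_p V_ov² = 0.5 × 4.2 × 0.46² = 0.444 mA.

Saturation; I_D = 0.444 mA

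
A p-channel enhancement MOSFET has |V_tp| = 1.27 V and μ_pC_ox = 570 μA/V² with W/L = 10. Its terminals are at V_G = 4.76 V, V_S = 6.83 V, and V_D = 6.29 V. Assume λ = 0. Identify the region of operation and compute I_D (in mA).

Triode; I_D = 1.63 mA

V_SG = V_S − V_G = 6.83 − 4.76 = 2.07 V; V_SD = V_S − V_D = 6.83 − 6.29 = 0.54 V.
k_p = μ_pC_ox · (W/L) = 5.7 mA/V².
V_ov = V_SG − |V_tp| = 2.07 − 1.27 = 0.8 V.
Since V_SD = 0.54 V < V_ov = 0.8 V, the device is in the triode region.
I_D = k_p [V_ov · V_SD − ½ V_SD²] = 5.7 × [0.8 × 0.54 − 0.5 × 0.54²] = 1.63 mA.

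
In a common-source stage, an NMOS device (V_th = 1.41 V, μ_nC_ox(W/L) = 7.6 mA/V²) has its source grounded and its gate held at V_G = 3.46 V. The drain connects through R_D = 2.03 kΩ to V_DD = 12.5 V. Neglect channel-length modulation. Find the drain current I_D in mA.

V_GS = V_G = 3.46 V, so V_ov = 3.46 − 1.41 = 2.05 V.
Assume saturation: I_D = ½ k_n V_ov² = 0.5 × 7.6 × 2.05² = 16 mA, giving V_DS = V_DD − I_D R_D = 12.5 − 16 × 2.03 = -19.9 V.
But -19.9 V < V_ov = 2.05 V, so the device is actually in triode.
In triode I_D = k_n[V_ov V_DS − ½ V_DS²] and I_D = (V_DD − V_DS)/R_D. Equating: 7.71 V_DS² − 32.63 V_DS + 12.5 = 0, giving V_DS = 0.426 V (the root below V_ov).
I_D = (12.5 − 0.426) / 2.03 = 5.95 mA.

I_D = 5.95 mA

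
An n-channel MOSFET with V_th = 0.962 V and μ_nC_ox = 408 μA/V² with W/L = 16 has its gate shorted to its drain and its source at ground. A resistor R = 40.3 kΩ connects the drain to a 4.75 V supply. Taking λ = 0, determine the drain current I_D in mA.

I_D = 0.0899 mA

With gate tied to drain, V_GS = V_DS ≥ V_GS − V_th, so the device is in saturation.
k_n = μ_nC_ox · (W/L) = 6.528 mA/V².
KCL at the drain: ½ k_n (V_GS − V_th)² = (V_DD − V_GS)/R.
Let x = V_GS − 0.962. Then 132 x² + x − 3.788 = 0, giving x = 0.166 V (positive root), so V_GS = 1.13 V.
I_D = (V_DD − V_GS)/R = (4.75 − 1.13) / 40.3 = 0.0899 mA.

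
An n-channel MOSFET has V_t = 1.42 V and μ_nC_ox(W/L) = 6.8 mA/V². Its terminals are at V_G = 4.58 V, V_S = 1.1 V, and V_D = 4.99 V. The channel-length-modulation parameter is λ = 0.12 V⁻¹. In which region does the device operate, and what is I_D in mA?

Saturation; I_D = 21.2 mA

V_GS = V_G − V_S = 4.58 − 1.1 = 3.48 V; V_DS = V_D − V_S = 4.99 − 1.1 = 3.89 V.
V_ov = V_GS − V_t = 3.48 − 1.42 = 2.06 V.
Since V_DS = 3.89 V ≥ V_ov = 2.06 V, the device is in saturation.
I_D = ½ k_n V_ov² (1 + λ V_DS) = 0.5 × 6.8 × 2.06² × (1 + 0.12 × 3.89) = 21.2 mA.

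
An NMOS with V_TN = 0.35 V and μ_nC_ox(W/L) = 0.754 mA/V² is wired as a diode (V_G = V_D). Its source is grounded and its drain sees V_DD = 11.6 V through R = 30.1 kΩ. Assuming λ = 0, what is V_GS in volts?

With gate tied to drain, V_GS = V_DS ≥ V_GS − V_TN, so the device is in saturation.
KCL at the drain: ½ k_n (V_GS − V_TN)² = (V_DD − V_GS)/R.
Let x = V_GS − 0.35. Then 11.3 x² + x − 11.25 = 0, giving x = 0.953 V (positive root), so V_GS = 1.3 V.
I_D = (V_DD − V_GS)/R = (11.6 − 1.3) / 30.1 = 0.342 mA.

V_GS = 1.30 V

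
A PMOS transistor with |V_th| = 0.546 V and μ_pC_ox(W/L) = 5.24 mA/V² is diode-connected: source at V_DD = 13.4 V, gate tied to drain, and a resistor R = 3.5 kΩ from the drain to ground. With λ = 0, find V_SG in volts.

V_SG = 1.68 V

With gate tied to drain, V_SG = V_SD ≥ V_SG − |V_th|, so the device is in saturation.
KCL at the drain: ½ k_p (V_SG − |V_th|)² = (V_DD − V_SG)/R.
Let x = V_SG − 0.546. Then 9.17 x² + x − 12.85 = 0, giving x = 1.13 V (positive root), so V_SG = 1.68 V.
I_D = (V_DD − V_SG)/R = (13.4 − 1.68) / 3.5 = 3.35 mA.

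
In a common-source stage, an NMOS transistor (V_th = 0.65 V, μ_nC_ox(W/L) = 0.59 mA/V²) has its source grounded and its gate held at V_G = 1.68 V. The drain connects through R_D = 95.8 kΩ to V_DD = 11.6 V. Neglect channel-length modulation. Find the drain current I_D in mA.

V_GS = V_G = 1.68 V, so V_ov = 1.68 − 0.65 = 1.03 V.
Assume saturation: I_D = ½ k_n V_ov² = 0.5 × 0.59 × 1.03² = 0.313 mA, giving V_DS = V_DD − I_D R_D = 11.6 − 0.313 × 95.8 = -18.4 V.
But -18.4 V < V_ov = 1.03 V, so the device is actually in triode.
In triode I_D = k_n[V_ov V_DS − ½ V_DS²] and I_D = (V_DD − V_DS)/R_D. Equating: 28.3 V_DS² − 59.22 V_DS + 11.6 = 0, giving V_DS = 0.219 V (the root below V_ov).
I_D = (11.6 − 0.219) / 95.8 = 0.119 mA.

I_D = 0.119 mA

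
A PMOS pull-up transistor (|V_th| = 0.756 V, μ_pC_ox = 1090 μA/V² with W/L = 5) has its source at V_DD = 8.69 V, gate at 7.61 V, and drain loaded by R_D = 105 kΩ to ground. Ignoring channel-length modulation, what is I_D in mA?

V_SG = V_DD − V_G = 8.69 − 7.61 = 1.08 V, so V_ov = 1.08 − 0.756 = 0.324 V.
k_p = μ_pC_ox · (W/L) = 5.45 mA/V².
Assume saturation: I_D = ½ k_p V_ov² = 0.5 × 5.45 × 0.324² = 0.286 mA, giving V_SD = V_DD − I_D R_D = 8.69 − 0.286 × 105 = -21.3 V.
But -21.3 V < V_ov = 0.324 V, so the device is actually in triode.
In triode I_D = k_p[V_ov V_SD − ½ V_SD²] and I_D = (V_DD − V_SD)/R_D. Equating: 286 V_SD² − 186.4 V_SD + 8.69 = 0, giving V_SD = 0.0505 V (the root below V_ov).
I_D = (8.69 − 0.0505) / 105 = 0.0823 mA.

I_D = 0.0823 mA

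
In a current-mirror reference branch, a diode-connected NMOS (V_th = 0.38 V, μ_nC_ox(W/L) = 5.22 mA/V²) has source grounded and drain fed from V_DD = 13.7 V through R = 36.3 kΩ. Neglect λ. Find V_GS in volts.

V_GS = 0.750 V

With gate tied to drain, V_GS = V_DS ≥ V_GS − V_th, so the device is in saturation.
KCL at the drain: ½ k_n (V_GS − V_th)² = (V_DD − V_GS)/R.
Let x = V_GS − 0.38. Then 94.7 x² + x − 13.32 = 0, giving x = 0.37 V (positive root), so V_GS = 0.75 V.
I_D = (V_DD − V_GS)/R = (13.7 − 0.75) / 36.3 = 0.357 mA.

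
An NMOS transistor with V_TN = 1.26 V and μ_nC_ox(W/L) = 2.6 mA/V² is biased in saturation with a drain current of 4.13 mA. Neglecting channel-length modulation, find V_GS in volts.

V_GS = 3.04 V

In saturation I_D = ½ k_n (V_GS − V_TN)², so V_GS − V_TN = √(2 I_D / k_n) = √(2 × 4.13 / 2.6) = 1.78 V.
V_GS = 1.26 + 1.78 = 3.04 V.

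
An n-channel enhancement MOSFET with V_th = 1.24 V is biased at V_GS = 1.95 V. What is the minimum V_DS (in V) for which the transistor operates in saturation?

The boundary between triode and saturation is V_DS = V_GS − V_th = V_ov.
V_ov = 1.95 − 1.24 = 0.71 V.

V_DS,sat = 0.710 V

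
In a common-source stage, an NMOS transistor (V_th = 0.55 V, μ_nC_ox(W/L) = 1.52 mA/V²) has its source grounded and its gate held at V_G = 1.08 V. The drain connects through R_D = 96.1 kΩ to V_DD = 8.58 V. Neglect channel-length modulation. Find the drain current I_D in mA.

I_D = 0.0880 mA

V_GS = V_G = 1.08 V, so V_ov = 1.08 − 0.55 = 0.53 V.
Assume saturation: I_D = ½ k_n V_ov² = 0.5 × 1.52 × 0.53² = 0.213 mA, giving V_DS = V_DD − I_D R_D = 8.58 − 0.213 × 96.1 = -11.9 V.
But -11.9 V < V_ov = 0.53 V, so the device is actually in triode.
In triode I_D = k_n[V_ov V_DS − ½ V_DS²] and I_D = (V_DD − V_DS)/R_D. Equating: 73 V_DS² − 78.42 V_DS + 8.58 = 0, giving V_DS = 0.124 V (the root below V_ov).
I_D = (8.58 − 0.124) / 96.1 = 0.088 mA.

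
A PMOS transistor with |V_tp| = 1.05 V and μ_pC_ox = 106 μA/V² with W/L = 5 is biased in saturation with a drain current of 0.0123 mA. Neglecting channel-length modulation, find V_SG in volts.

V_SG = 1.27 V

k_p = μ_pC_ox · (W/L) = 0.53 mA/V².
In saturation I_D = ½ k_p (V_SG − |V_tp|)², so V_SG − |V_tp| = √(2 I_D / k_p) = √(2 × 0.0123 / 0.53) = 0.215 V.
V_SG = 1.05 + 0.215 = 1.27 V.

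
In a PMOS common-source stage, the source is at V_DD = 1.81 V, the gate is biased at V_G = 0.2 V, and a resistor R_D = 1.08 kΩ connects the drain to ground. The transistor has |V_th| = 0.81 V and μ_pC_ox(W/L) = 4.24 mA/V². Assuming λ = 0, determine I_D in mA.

I_D = 1.19 mA

V_SG = V_DD − V_G = 1.81 − 0.2 = 1.61 V, so V_ov = 1.61 − 0.81 = 0.8 V.
Assume saturation: I_D = ½ k_p V_ov² = 0.5 × 4.24 × 0.8² = 1.36 mA, giving V_SD = V_DD − I_D R_D = 1.81 − 1.36 × 1.08 = 0.345 V.
But 0.345 V < V_ov = 0.8 V, so the device is actually in triode.
In triode I_D = k_p[V_ov V_SD − ½ V_SD²] and I_D = (V_DD − V_SD)/R_D. Equating: 2.29 V_SD² − 4.663 V_SD + 1.81 = 0, giving V_SD = 0.522 V (the root below V_ov).
I_D = (1.81 − 0.522) / 1.08 = 1.19 mA.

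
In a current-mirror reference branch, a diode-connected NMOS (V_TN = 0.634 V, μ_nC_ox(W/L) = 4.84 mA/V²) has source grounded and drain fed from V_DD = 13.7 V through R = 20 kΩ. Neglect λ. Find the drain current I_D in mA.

I_D = 0.628 mA

With gate tied to drain, V_GS = V_DS ≥ V_GS − V_TN, so the device is in saturation.
KCL at the drain: ½ k_n (V_GS − V_TN)² = (V_DD − V_GS)/R.
Let x = V_GS − 0.634. Then 48.4 x² + x − 13.07 = 0, giving x = 0.509 V (positive root), so V_GS = 1.14 V.
I_D = (V_DD − V_GS)/R = (13.7 − 1.14) / 20 = 0.628 mA.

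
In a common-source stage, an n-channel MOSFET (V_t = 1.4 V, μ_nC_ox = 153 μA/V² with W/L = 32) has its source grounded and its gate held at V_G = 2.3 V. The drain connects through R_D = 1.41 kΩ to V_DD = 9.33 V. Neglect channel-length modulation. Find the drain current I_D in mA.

V_GS = V_G = 2.3 V, so V_ov = 2.3 − 1.4 = 0.9 V.
k_n = μ_nC_ox · (W/L) = 4.896 mA/V².
Assume saturation: I_D = ½ k_n V_ov² = 0.5 × 4.896 × 0.9² = 1.98 mA, giving V_DS = V_DD − I_D R_D = 9.33 − 1.98 × 1.41 = 6.53 V.
V_DS = 6.53 V ≥ V_ov = 0.9 V, confirming saturation.

I_D = 1.98 mA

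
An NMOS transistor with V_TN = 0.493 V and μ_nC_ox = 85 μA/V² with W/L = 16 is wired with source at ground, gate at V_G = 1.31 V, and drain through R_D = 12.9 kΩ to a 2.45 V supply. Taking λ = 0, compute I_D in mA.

I_D = 0.176 mA

V_GS = V_G = 1.31 V, so V_ov = 1.31 − 0.493 = 0.817 V.
k_n = μ_nC_ox · (W/L) = 1.36 mA/V².
Assume saturation: I_D = ½ k_n V_ov² = 0.5 × 1.36 × 0.817² = 0.454 mA, giving V_DS = V_DD − I_D R_D = 2.45 − 0.454 × 12.9 = -3.41 V.
But -3.41 V < V_ov = 0.817 V, so the device is actually in triode.
In triode I_D = k_n[V_ov V_DS − ½ V_DS²] and I_D = (V_DD − V_DS)/R_D. Equating: 8.77 V_DS² − 15.33 V_DS + 2.45 = 0, giving V_DS = 0.178 V (the root below V_ov).
I_D = (2.45 − 0.178) / 12.9 = 0.176 mA.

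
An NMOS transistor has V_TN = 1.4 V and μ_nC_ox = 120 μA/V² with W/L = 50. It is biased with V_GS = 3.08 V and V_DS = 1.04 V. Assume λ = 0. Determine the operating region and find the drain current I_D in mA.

Triode; I_D = 7.24 mA

k_n = μ_nC_ox · (W/L) = 6 mA/V².
V_ov = V_GS − V_TN = 3.08 − 1.4 = 1.68 V.
Since V_DS = 1.04 V < V_ov = 1.68 V, the device is in the triode region.
I_D = k_n [V_ov · V_DS − ½ V_DS²] = 6 × [1.68 × 1.04 − 0.5 × 1.04²] = 7.24 mA.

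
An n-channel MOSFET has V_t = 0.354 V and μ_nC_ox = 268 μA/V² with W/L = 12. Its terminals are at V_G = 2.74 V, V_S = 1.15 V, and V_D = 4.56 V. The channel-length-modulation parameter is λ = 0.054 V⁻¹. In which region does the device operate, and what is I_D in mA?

Saturation; I_D = 2.91 mA

V_GS = V_G − V_S = 2.74 − 1.15 = 1.59 V; V_DS = V_D − V_S = 4.56 − 1.15 = 3.41 V.
k_n = μ_nC_ox · (W/L) = 3.216 mA/V².
V_ov = V_GS − V_t = 1.59 − 0.354 = 1.24 V.
Since V_DS = 3.41 V ≥ V_ov = 1.24 V, the device is in saturation.
I_D = ½ k_n V_ov² (1 + λ V_DS) = 0.5 × 3.216 × 1.24² × (1 + 0.054 × 3.41) = 2.91 mA.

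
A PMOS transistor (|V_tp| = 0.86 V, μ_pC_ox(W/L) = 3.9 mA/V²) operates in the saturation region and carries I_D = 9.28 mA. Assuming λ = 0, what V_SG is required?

In saturation I_D = ½ k_p (V_SG − |V_tp|)², so V_SG − |V_tp| = √(2 I_D / k_p) = √(2 × 9.28 / 3.9) = 2.18 V.
V_SG = 0.86 + 2.18 = 3.04 V.

V_SG = 3.04 V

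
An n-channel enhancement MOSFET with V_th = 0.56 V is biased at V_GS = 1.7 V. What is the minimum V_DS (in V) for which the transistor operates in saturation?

V_DS,sat = 1.14 V

The boundary between triode and saturation is V_DS = V_GS − V_th = V_ov.
V_ov = 1.7 − 0.56 = 1.14 V.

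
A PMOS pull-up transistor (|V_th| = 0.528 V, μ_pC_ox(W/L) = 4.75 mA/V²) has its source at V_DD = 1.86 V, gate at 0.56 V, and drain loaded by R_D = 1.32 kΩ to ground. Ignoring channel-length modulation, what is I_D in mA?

V_SG = V_DD − V_G = 1.86 − 0.56 = 1.3 V, so V_ov = 1.3 − 0.528 = 0.772 V.
Assume saturation: I_D = ½ k_p V_ov² = 0.5 × 4.75 × 0.772² = 1.42 mA, giving V_SD = V_DD − I_D R_D = 1.86 − 1.42 × 1.32 = -0.00841 V.
But -0.00841 V < V_ov = 0.772 V, so the device is actually in triode.
In triode I_D = k_p[V_ov V_SD − ½ V_SD²] and I_D = (V_DD − V_SD)/R_D. Equating: 3.14 V_SD² − 5.84 V_SD + 1.86 = 0, giving V_SD = 0.408 V (the root below V_ov).
I_D = (1.86 − 0.408) / 1.32 = 1.1 mA.

I_D = 1.10 mA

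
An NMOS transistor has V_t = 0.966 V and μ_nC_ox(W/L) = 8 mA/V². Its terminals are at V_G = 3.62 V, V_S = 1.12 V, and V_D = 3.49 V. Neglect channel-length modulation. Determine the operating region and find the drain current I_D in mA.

V_GS = V_G − V_S = 3.62 − 1.12 = 2.5 V; V_DS = V_D − V_S = 3.49 − 1.12 = 2.37 V.
V_ov = V_GS − V_t = 2.5 − 0.966 = 1.53 V.
Since V_DS = 2.37 V ≥ V_ov = 1.53 V, the device is in saturation.
I_D = ½ k_n V_ov² = 0.5 × 8 × 1.53² = 9.41 mA.

Saturation; I_D = 9.41 mA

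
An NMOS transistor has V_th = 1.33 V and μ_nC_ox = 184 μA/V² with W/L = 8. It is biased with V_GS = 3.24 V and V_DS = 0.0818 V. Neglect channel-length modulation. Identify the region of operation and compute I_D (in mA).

k_n = μ_nC_ox · (W/L) = 1.472 mA/V².
V_ov = V_GS − V_th = 3.24 − 1.33 = 1.91 V.
Since V_DS = 0.0818 V < V_ov = 1.91 V, the device is in the triode region.
I_D = k_n [V_ov · V_DS − ½ V_DS²] = 1.472 × [1.91 × 0.0818 − 0.5 × 0.0818²] = 0.225 mA.

Triode; I_D = 0.225 mA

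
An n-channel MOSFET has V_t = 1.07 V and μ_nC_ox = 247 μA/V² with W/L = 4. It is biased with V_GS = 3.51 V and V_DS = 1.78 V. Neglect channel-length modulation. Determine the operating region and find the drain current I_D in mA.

k_n = μ_nC_ox · (W/L) = 0.988 mA/V².
V_ov = V_GS − V_t = 3.51 − 1.07 = 2.44 V.
Since V_DS = 1.78 V < V_ov = 2.44 V, the device is in the triode region.
I_D = k_n [V_ov · V_DS − ½ V_DS²] = 0.988 × [2.44 × 1.78 − 0.5 × 1.78²] = 2.73 mA.

Triode; I_D = 2.73 mA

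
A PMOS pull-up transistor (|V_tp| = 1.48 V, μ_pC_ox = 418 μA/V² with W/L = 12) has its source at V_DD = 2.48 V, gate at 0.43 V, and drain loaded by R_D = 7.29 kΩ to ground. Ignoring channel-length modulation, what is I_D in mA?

I_D = 0.323 mA

V_SG = V_DD − V_G = 2.48 − 0.43 = 2.05 V, so V_ov = 2.05 − 1.48 = 0.57 V.
k_p = μ_pC_ox · (W/L) = 5.016 mA/V².
Assume saturation: I_D = ½ k_p V_ov² = 0.5 × 5.016 × 0.57² = 0.815 mA, giving V_SD = V_DD − I_D R_D = 2.48 − 0.815 × 7.29 = -3.46 V.
But -3.46 V < V_ov = 0.57 V, so the device is actually in triode.
In triode I_D = k_p[V_ov V_SD − ½ V_SD²] and I_D = (V_DD − V_SD)/R_D. Equating: 18.3 V_SD² − 21.84 V_SD + 2.48 = 0, giving V_SD = 0.127 V (the root below V_ov).
I_D = (2.48 − 0.127) / 7.29 = 0.323 mA.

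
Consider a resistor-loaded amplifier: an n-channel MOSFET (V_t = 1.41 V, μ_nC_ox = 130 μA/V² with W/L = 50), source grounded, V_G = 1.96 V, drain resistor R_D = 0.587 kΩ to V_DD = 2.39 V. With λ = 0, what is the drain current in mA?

I_D = 0.983 mA

V_GS = V_G = 1.96 V, so V_ov = 1.96 − 1.41 = 0.55 V.
k_n = μ_nC_ox · (W/L) = 6.5 mA/V².
Assume saturation: I_D = ½ k_n V_ov² = 0.5 × 6.5 × 0.55² = 0.983 mA, giving V_DS = V_DD − I_D R_D = 2.39 − 0.983 × 0.587 = 1.81 V.
V_DS = 1.81 V ≥ V_ov = 0.55 V, confirming saturation.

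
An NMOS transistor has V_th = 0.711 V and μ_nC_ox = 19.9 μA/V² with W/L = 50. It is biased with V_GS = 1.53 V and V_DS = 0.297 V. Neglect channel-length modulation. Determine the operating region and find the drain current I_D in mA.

Triode; I_D = 0.198 mA

k_n = μ_nC_ox · (W/L) = 0.995 mA/V².
V_ov = V_GS − V_th = 1.53 − 0.711 = 0.819 V.
Since V_DS = 0.297 V < V_ov = 0.819 V, the device is in the triode region.
I_D = k_n [V_ov · V_DS − ½ V_DS²] = 0.995 × [0.819 × 0.297 − 0.5 × 0.297²] = 0.198 mA.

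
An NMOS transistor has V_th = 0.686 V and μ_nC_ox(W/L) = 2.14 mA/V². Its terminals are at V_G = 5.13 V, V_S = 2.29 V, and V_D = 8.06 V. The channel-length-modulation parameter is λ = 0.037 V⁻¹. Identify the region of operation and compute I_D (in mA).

Saturation; I_D = 6.02 mA

V_GS = V_G − V_S = 5.13 − 2.29 = 2.84 V; V_DS = V_D − V_S = 8.06 − 2.29 = 5.77 V.
V_ov = V_GS − V_th = 2.84 − 0.686 = 2.15 V.
Since V_DS = 5.77 V ≥ V_ov = 2.15 V, the device is in saturation.
I_D = ½ k_n V_ov² (1 + λ V_DS) = 0.5 × 2.14 × 2.15² × (1 + 0.037 × 5.77) = 6.02 mA.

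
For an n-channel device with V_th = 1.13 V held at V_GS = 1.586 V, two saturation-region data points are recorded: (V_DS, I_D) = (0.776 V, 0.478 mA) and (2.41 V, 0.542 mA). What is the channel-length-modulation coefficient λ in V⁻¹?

With V_GS fixed, I_D ∝ (1 + λ V_DS) in saturation, so I_D2/I_D1 = (1 + λ V_DS2)/(1 + λ V_DS1).
0.542/0.478 = 1.134 = (1 + 2.41 λ)/(1 + 0.776 λ).
Solving: λ (I_D1 V_DS2 − I_D2 V_DS1) = I_D2 − I_D1, so λ = (0.542 − 0.478) / (0.478 × 2.41 − 0.542 × 0.776) = 0.064 / 0.731 = 0.0875 V⁻¹.

λ = 0.0875 V⁻¹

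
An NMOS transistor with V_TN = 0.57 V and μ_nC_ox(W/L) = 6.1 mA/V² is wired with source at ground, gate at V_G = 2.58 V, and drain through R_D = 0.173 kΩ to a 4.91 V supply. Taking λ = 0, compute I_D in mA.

I_D = 12.3 mA

V_GS = V_G = 2.58 V, so V_ov = 2.58 − 0.57 = 2.01 V.
Assume saturation: I_D = ½ k_n V_ov² = 0.5 × 6.1 × 2.01² = 12.3 mA, giving V_DS = V_DD − I_D R_D = 4.91 − 12.3 × 0.173 = 2.78 V.
V_DS = 2.78 V ≥ V_ov = 2.01 V, confirming saturation.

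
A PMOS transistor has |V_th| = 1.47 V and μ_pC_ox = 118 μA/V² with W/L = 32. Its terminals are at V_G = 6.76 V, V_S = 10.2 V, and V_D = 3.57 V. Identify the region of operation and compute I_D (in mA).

V_SG = V_S − V_G = 10.2 − 6.76 = 3.44 V; V_SD = V_S − V_D = 10.2 − 3.57 = 6.63 V.
k_p = μ_pC_ox · (W/L) = 3.776 mA/V².
V_ov = V_SG − |V_th| = 3.44 − 1.47 = 1.97 V.
Since V_SD = 6.63 V ≥ V_ov = 1.97 V, the device is in saturation.
I_D = ½ k_p V_ov² = 0.5 × 3.776 × 1.97² = 7.33 mA.

Saturation; I_D = 7.33 mA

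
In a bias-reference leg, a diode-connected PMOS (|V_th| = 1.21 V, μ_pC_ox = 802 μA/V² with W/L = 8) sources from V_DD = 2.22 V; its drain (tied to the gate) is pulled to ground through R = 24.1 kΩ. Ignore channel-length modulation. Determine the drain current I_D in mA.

With gate tied to drain, V_SG = V_SD ≥ V_SG − |V_th|, so the device is in saturation.
k_p = μ_pC_ox · (W/L) = 6.416 mA/V².
KCL at the drain: ½ k_p (V_SG − |V_th|)² = (V_DD − V_SG)/R.
Let x = V_SG − 1.21. Then 77.3 x² + x − 1.01 = 0, giving x = 0.108 V (positive root), so V_SG = 1.32 V.
I_D = (V_DD − V_SG)/R = (2.22 − 1.32) / 24.1 = 0.0374 mA.

I_D = 0.0374 mA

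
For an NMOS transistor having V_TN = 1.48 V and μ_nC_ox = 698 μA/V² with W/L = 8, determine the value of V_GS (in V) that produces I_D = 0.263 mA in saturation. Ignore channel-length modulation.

k_n = μ_nC_ox · (W/L) = 5.584 mA/V².
In saturation I_D = ½ k_n (V_GS − V_TN)², so V_GS − V_TN = √(2 I_D / k_n) = √(2 × 0.263 / 5.584) = 0.307 V.
V_GS = 1.48 + 0.307 = 1.79 V.

V_GS = 1.79 V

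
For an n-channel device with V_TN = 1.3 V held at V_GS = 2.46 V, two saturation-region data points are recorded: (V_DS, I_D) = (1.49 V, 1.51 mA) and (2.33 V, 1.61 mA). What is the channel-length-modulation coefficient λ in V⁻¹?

With V_GS fixed, I_D ∝ (1 + λ V_DS) in saturation, so I_D2/I_D1 = (1 + λ V_DS2)/(1 + λ V_DS1).
1.61/1.51 = 1.066 = (1 + 2.33 λ)/(1 + 1.49 λ).
Solving: λ (I_D1 V_DS2 − I_D2 V_DS1) = I_D2 − I_D1, so λ = (1.61 − 1.51) / (1.51 × 2.33 − 1.61 × 1.49) = 0.1 / 1.12 = 0.0893 V⁻¹.

λ = 0.0893 V⁻¹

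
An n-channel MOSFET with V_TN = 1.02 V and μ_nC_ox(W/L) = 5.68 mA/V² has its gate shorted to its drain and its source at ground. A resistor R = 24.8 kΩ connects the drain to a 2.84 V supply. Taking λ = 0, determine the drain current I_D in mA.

I_D = 0.0672 mA

With gate tied to drain, V_GS = V_DS ≥ V_GS − V_TN, so the device is in saturation.
KCL at the drain: ½ k_n (V_GS − V_TN)² = (V_DD − V_GS)/R.
Let x = V_GS − 1.02. Then 70.4 x² + x − 1.82 = 0, giving x = 0.154 V (positive root), so V_GS = 1.17 V.
I_D = (V_DD − V_GS)/R = (2.84 − 1.17) / 24.8 = 0.0672 mA.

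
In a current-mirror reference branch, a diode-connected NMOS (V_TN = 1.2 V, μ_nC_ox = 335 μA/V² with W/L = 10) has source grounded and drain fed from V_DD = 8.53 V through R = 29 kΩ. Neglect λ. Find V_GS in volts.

With gate tied to drain, V_GS = V_DS ≥ V_GS − V_TN, so the device is in saturation.
k_n = μ_nC_ox · (W/L) = 3.35 mA/V².
KCL at the drain: ½ k_n (V_GS − V_TN)² = (V_DD − V_GS)/R.
Let x = V_GS − 1.2. Then 48.6 x² + x − 7.33 = 0, giving x = 0.378 V (positive root), so V_GS = 1.58 V.
I_D = (V_DD − V_GS)/R = (8.53 − 1.58) / 29 = 0.24 mA.

V_GS = 1.58 V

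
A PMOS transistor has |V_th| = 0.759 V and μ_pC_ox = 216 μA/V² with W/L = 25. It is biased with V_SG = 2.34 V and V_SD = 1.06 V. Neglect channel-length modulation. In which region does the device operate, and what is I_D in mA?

k_p = μ_pC_ox · (W/L) = 5.4 mA/V².
V_ov = V_SG − |V_th| = 2.34 − 0.759 = 1.58 V.
Since V_SD = 1.06 V < V_ov = 1.58 V, the device is in the triode region.
I_D = k_p [V_ov · V_SD − ½ V_SD²] = 5.4 × [1.58 × 1.06 − 0.5 × 1.06²] = 6.02 mA.

Triode; I_D = 6.02 mA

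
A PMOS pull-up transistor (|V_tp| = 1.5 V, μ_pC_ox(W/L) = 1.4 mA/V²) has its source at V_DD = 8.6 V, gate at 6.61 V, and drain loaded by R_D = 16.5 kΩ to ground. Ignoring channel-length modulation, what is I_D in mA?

V_SG = V_DD − V_G = 8.6 − 6.61 = 1.99 V, so V_ov = 1.99 − 1.5 = 0.49 V.
Assume saturation: I_D = ½ k_p V_ov² = 0.5 × 1.4 × 0.49² = 0.168 mA, giving V_SD = V_DD − I_D R_D = 8.6 − 0.168 × 16.5 = 5.83 V.
V_SD = 5.83 V ≥ V_ov = 0.49 V, confirming saturation.

I_D = 0.168 mA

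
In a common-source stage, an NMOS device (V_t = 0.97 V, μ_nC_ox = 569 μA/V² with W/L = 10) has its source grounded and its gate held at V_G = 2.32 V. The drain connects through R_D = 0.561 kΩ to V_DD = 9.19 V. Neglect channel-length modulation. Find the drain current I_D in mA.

V_GS = V_G = 2.32 V, so V_ov = 2.32 − 0.97 = 1.35 V.
k_n = μ_nC_ox · (W/L) = 5.69 mA/V².
Assume saturation: I_D = ½ k_n V_ov² = 0.5 × 5.69 × 1.35² = 5.19 mA, giving V_DS = V_DD − I_D R_D = 9.19 − 5.19 × 0.561 = 6.28 V.
V_DS = 6.28 V ≥ V_ov = 1.35 V, confirming saturation.

I_D = 5.19 mA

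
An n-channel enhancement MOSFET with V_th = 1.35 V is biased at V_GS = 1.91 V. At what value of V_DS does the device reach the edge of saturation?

The boundary between triode and saturation is V_DS = V_GS − V_th = V_ov.
V_ov = 1.91 − 1.35 = 0.56 V.

V_DS,sat = 0.560 V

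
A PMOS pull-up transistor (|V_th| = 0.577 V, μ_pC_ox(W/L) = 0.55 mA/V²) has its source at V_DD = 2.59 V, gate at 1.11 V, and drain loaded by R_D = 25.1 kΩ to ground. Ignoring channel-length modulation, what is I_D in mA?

V_SG = V_DD − V_G = 2.59 − 1.11 = 1.48 V, so V_ov = 1.48 − 0.577 = 0.903 V.
Assume saturation: I_D = ½ k_p V_ov² = 0.5 × 0.55 × 0.903² = 0.224 mA, giving V_SD = V_DD − I_D R_D = 2.59 − 0.224 × 25.1 = -3.04 V.
But -3.04 V < V_ov = 0.903 V, so the device is actually in triode.
In triode I_D = k_p[V_ov V_SD − ½ V_SD²] and I_D = (V_DD − V_SD)/R_D. Equating: 6.9 V_SD² − 13.47 V_SD + 2.59 = 0, giving V_SD = 0.216 V (the root below V_ov).
I_D = (2.59 − 0.216) / 25.1 = 0.0946 mA.

I_D = 0.0946 mA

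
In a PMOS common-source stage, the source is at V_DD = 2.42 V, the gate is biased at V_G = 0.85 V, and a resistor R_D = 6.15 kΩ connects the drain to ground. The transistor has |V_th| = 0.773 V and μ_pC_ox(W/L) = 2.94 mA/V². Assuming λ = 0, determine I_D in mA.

I_D = 0.365 mA

V_SG = V_DD − V_G = 2.42 − 0.85 = 1.57 V, so V_ov = 1.57 − 0.773 = 0.797 V.
Assume saturation: I_D = ½ k_p V_ov² = 0.5 × 2.94 × 0.797² = 0.934 mA, giving V_SD = V_DD − I_D R_D = 2.42 − 0.934 × 6.15 = -3.32 V.
But -3.32 V < V_ov = 0.797 V, so the device is actually in triode.
In triode I_D = k_p[V_ov V_SD − ½ V_SD²] and I_D = (V_DD − V_SD)/R_D. Equating: 9.04 V_SD² − 15.41 V_SD + 2.42 = 0, giving V_SD = 0.175 V (the root below V_ov).
I_D = (2.42 − 0.175) / 6.15 = 0.365 mA.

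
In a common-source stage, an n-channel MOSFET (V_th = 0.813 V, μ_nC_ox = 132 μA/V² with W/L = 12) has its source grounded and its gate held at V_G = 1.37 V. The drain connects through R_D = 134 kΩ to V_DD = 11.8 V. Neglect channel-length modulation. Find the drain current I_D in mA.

V_GS = V_G = 1.37 V, so V_ov = 1.37 − 0.813 = 0.557 V.
k_n = μ_nC_ox · (W/L) = 1.584 mA/V².
Assume saturation: I_D = ½ k_n V_ov² = 0.5 × 1.584 × 0.557² = 0.246 mA, giving V_DS = V_DD − I_D R_D = 11.8 − 0.246 × 134 = -21.1 V.
But -21.1 V < V_ov = 0.557 V, so the device is actually in triode.
In triode I_D = k_n[V_ov V_DS − ½ V_DS²] and I_D = (V_DD − V_DS)/R_D. Equating: 106 V_DS² − 119.2 V_DS + 11.8 = 0, giving V_DS = 0.11 V (the root below V_ov).
I_D = (11.8 − 0.11) / 134 = 0.0872 mA.

I_D = 0.0872 mA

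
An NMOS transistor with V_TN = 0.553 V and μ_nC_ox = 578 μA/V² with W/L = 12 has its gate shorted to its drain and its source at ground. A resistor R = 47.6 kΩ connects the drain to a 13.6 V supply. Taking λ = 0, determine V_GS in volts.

With gate tied to drain, V_GS = V_DS ≥ V_GS − V_TN, so the device is in saturation.
k_n = μ_nC_ox · (W/L) = 6.936 mA/V².
KCL at the drain: ½ k_n (V_GS − V_TN)² = (V_DD − V_GS)/R.
Let x = V_GS − 0.553. Then 165 x² + x − 13.05 = 0, giving x = 0.278 V (positive root), so V_GS = 0.831 V.
I_D = (V_DD − V_GS)/R = (13.6 − 0.831) / 47.6 = 0.268 mA.

V_GS = 0.831 V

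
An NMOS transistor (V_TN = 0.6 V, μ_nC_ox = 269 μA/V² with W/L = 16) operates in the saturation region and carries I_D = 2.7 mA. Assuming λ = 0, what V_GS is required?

V_GS = 1.72 V

k_n = μ_nC_ox · (W/L) = 4.304 mA/V².
In saturation I_D = ½ k_n (V_GS − V_TN)², so V_GS − V_TN = √(2 I_D / k_n) = √(2 × 2.7 / 4.304) = 1.12 V.
V_GS = 0.6 + 1.12 = 1.72 V.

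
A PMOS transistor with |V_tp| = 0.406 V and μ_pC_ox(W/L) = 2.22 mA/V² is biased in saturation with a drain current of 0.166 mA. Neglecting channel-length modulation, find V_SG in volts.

In saturation I_D = ½ k_p (V_SG − |V_tp|)², so V_SG − |V_tp| = √(2 I_D / k_p) = √(2 × 0.166 / 2.22) = 0.387 V.
V_SG = 0.406 + 0.387 = 0.793 V.

V_SG = 0.793 V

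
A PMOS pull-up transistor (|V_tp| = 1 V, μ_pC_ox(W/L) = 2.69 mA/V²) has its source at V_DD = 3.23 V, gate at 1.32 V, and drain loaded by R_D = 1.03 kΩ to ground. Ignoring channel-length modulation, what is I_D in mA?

I_D = 1.11 mA

V_SG = V_DD − V_G = 3.23 − 1.32 = 1.91 V, so V_ov = 1.91 − 1 = 0.91 V.
Assume saturation: I_D = ½ k_p V_ov² = 0.5 × 2.69 × 0.91² = 1.11 mA, giving V_SD = V_DD − I_D R_D = 3.23 − 1.11 × 1.03 = 2.08 V.
V_SD = 2.08 V ≥ V_ov = 0.91 V, confirming saturation.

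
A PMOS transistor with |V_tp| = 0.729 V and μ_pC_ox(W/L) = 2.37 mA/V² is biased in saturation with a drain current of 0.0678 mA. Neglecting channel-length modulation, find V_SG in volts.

V_SG = 0.968 V

In saturation I_D = ½ k_p (V_SG − |V_tp|)², so V_SG − |V_tp| = √(2 I_D / k_p) = √(2 × 0.0678 / 2.37) = 0.239 V.
V_SG = 0.729 + 0.239 = 0.968 V.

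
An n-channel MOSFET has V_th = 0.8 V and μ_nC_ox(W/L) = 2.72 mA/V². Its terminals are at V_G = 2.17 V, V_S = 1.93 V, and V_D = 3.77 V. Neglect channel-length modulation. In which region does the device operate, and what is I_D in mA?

Cutoff; I_D = 0 mA

V_GS = V_G − V_S = 2.17 − 1.93 = 0.24 V; V_DS = V_D − V_S = 3.77 − 1.93 = 1.84 V.
V_GS = 0.24 V < V_th = 0.8 V, so the transistor is in cutoff.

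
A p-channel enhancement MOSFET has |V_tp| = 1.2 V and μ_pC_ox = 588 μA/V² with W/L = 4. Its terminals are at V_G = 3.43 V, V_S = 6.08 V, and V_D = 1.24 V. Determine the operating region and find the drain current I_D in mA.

V_SG = V_S − V_G = 6.08 − 3.43 = 2.65 V; V_SD = V_S − V_D = 6.08 − 1.24 = 4.84 V.
k_p = μ_pC_ox · (W/L) = 2.352 mA/V².
V_ov = V_SG − |V_tp| = 2.65 − 1.2 = 1.45 V.
Since V_SD = 4.84 V ≥ V_ov = 1.45 V, the device is in saturation.
I_D = ½ k_p V_ov² = 0.5 × 2.352 × 1.45² = 2.47 mA.

Saturation; I_D = 2.47 mA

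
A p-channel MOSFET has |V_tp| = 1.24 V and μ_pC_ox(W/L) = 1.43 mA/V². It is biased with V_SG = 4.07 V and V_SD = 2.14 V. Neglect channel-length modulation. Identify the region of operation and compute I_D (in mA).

V_ov = V_SG − |V_tp| = 4.07 − 1.24 = 2.83 V.
Since V_SD = 2.14 V < V_ov = 2.83 V, the device is in the triode region.
I_D = k_p [V_ov · V_SD − ½ V_SD²] = 1.43 × [2.83 × 2.14 − 0.5 × 2.14²] = 5.39 mA.

Triode; I_D = 5.39 mA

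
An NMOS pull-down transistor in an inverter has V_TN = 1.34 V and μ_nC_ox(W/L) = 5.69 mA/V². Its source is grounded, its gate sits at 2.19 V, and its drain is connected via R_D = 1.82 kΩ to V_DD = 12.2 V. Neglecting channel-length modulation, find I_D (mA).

I_D = 2.06 mA

V_GS = V_G = 2.19 V, so V_ov = 2.19 − 1.34 = 0.85 V.
Assume saturation: I_D = ½ k_n V_ov² = 0.5 × 5.69 × 0.85² = 2.06 mA, giving V_DS = V_DD − I_D R_D = 12.2 − 2.06 × 1.82 = 8.46 V.
V_DS = 8.46 V ≥ V_ov = 0.85 V, confirming saturation.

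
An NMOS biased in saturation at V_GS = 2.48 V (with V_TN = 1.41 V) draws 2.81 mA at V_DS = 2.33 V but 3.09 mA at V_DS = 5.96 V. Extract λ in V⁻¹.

λ = 0.0293 V⁻¹

With V_GS fixed, I_D ∝ (1 + λ V_DS) in saturation, so I_D2/I_D1 = (1 + λ V_DS2)/(1 + λ V_DS1).
3.09/2.81 = 1.1 = (1 + 5.96 λ)/(1 + 2.33 λ).
Solving: λ (I_D1 V_DS2 − I_D2 V_DS1) = I_D2 − I_D1, so λ = (3.09 − 2.81) / (2.81 × 5.96 − 3.09 × 2.33) = 0.28 / 9.55 = 0.0293 V⁻¹.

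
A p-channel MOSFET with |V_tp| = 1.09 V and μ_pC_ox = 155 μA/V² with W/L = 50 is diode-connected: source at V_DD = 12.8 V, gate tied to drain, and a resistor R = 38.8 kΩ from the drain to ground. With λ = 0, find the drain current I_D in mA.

With gate tied to drain, V_SG = V_SD ≥ V_SG − |V_tp|, so the device is in saturation.
k_p = μ_pC_ox · (W/L) = 7.75 mA/V².
KCL at the drain: ½ k_p (V_SG − |V_tp|)² = (V_DD − V_SG)/R.
Let x = V_SG − 1.09. Then 150 x² + x − 11.71 = 0, giving x = 0.276 V (positive root), so V_SG = 1.37 V.
I_D = (V_DD − V_SG)/R = (12.8 − 1.37) / 38.8 = 0.295 mA.

I_D = 0.295 mA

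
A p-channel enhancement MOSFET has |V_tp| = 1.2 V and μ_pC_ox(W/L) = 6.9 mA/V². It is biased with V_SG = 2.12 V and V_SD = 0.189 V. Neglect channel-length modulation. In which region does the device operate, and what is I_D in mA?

V_ov = V_SG − |V_tp| = 2.12 − 1.2 = 0.92 V.
Since V_SD = 0.189 V < V_ov = 0.92 V, the device is in the triode region.
I_D = k_p [V_ov · V_SD − ½ V_SD²] = 6.9 × [0.92 × 0.189 − 0.5 × 0.189²] = 1.08 mA.

Triode; I_D = 1.08 mA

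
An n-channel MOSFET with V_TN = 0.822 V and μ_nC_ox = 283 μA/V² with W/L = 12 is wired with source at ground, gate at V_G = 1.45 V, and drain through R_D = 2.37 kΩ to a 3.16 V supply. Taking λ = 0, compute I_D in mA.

I_D = 0.670 mA

V_GS = V_G = 1.45 V, so V_ov = 1.45 − 0.822 = 0.628 V.
k_n = μ_nC_ox · (W/L) = 3.396 mA/V².
Assume saturation: I_D = ½ k_n V_ov² = 0.5 × 3.396 × 0.628² = 0.67 mA, giving V_DS = V_DD − I_D R_D = 3.16 − 0.67 × 2.37 = 1.57 V.
V_DS = 1.57 V ≥ V_ov = 0.628 V, confirming saturation.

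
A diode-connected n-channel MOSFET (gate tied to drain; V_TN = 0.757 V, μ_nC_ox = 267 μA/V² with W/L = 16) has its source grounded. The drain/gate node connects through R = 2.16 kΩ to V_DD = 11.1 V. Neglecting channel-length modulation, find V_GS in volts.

With gate tied to drain, V_GS = V_DS ≥ V_GS − V_TN, so the device is in saturation.
k_n = μ_nC_ox · (W/L) = 4.272 mA/V².
KCL at the drain: ½ k_n (V_GS − V_TN)² = (V_DD − V_GS)/R.
Let x = V_GS − 0.757. Then 4.61 x² + x − 10.34 = 0, giving x = 1.39 V (positive root), so V_GS = 2.15 V.
I_D = (V_DD − V_GS)/R = (11.1 − 2.15) / 2.16 = 4.14 mA.

V_GS = 2.15 V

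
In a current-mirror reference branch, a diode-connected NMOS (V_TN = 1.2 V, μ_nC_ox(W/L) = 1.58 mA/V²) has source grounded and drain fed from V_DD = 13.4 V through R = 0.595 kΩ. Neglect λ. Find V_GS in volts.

V_GS = 5.34 V

With gate tied to drain, V_GS = V_DS ≥ V_GS − V_TN, so the device is in saturation.
KCL at the drain: ½ k_n (V_GS − V_TN)² = (V_DD − V_GS)/R.
Let x = V_GS − 1.2. Then 0.47 x² + x − 12.2 = 0, giving x = 4.14 V (positive root), so V_GS = 5.34 V.
I_D = (V_DD − V_GS)/R = (13.4 − 5.34) / 0.595 = 13.5 mA.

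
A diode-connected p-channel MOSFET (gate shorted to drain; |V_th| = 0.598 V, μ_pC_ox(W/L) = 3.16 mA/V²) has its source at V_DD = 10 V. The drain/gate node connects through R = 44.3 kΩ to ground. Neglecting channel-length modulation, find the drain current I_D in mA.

With gate tied to drain, V_SG = V_SD ≥ V_SG − |V_th|, so the device is in saturation.
KCL at the drain: ½ k_p (V_SG − |V_th|)² = (V_DD − V_SG)/R.
Let x = V_SG − 0.598. Then 70 x² + x − 9.402 = 0, giving x = 0.359 V (positive root), so V_SG = 0.957 V.
I_D = (V_DD − V_SG)/R = (10 − 0.957) / 44.3 = 0.204 mA.

I_D = 0.204 mA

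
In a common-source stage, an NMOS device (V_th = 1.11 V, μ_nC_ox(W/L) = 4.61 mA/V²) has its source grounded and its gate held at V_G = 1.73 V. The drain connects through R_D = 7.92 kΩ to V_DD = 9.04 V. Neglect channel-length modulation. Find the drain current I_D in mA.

I_D = 0.886 mA

V_GS = V_G = 1.73 V, so V_ov = 1.73 − 1.11 = 0.62 V.
Assume saturation: I_D = ½ k_n V_ov² = 0.5 × 4.61 × 0.62² = 0.886 mA, giving V_DS = V_DD − I_D R_D = 9.04 − 0.886 × 7.92 = 2.02 V.
V_DS = 2.02 V ≥ V_ov = 0.62 V, confirming saturation.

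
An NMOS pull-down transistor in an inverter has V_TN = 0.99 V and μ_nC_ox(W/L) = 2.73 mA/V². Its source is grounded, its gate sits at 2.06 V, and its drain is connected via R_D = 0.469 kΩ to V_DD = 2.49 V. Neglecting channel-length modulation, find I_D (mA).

V_GS = V_G = 2.06 V, so V_ov = 2.06 − 0.99 = 1.07 V.
Assume saturation: I_D = ½ k_n V_ov² = 0.5 × 2.73 × 1.07² = 1.56 mA, giving V_DS = V_DD − I_D R_D = 2.49 − 1.56 × 0.469 = 1.76 V.
V_DS = 1.76 V ≥ V_ov = 1.07 V, confirming saturation.

I_D = 1.56 mA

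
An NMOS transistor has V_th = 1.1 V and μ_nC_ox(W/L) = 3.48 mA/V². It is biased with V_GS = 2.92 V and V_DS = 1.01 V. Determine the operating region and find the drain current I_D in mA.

V_ov = V_GS − V_th = 2.92 − 1.1 = 1.82 V.
Since V_DS = 1.01 V < V_ov = 1.82 V, the device is in the triode region.
I_D = k_n [V_ov · V_DS − ½ V_DS²] = 3.48 × [1.82 × 1.01 − 0.5 × 1.01²] = 4.62 mA.

Triode; I_D = 4.62 mA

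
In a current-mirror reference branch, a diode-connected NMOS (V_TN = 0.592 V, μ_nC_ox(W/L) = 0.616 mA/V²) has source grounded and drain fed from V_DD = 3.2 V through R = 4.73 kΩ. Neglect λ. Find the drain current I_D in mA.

I_D = 0.332 mA

With gate tied to drain, V_GS = V_DS ≥ V_GS − V_TN, so the device is in saturation.
KCL at the drain: ½ k_n (V_GS − V_TN)² = (V_DD − V_GS)/R.
Let x = V_GS − 0.592. Then 1.46 x² + x − 2.608 = 0, giving x = 1.04 V (positive root), so V_GS = 1.63 V.
I_D = (V_DD − V_GS)/R = (3.2 − 1.63) / 4.73 = 0.332 mA.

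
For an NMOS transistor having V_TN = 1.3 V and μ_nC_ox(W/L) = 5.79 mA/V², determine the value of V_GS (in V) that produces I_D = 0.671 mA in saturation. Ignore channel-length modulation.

V_GS = 1.78 V

In saturation I_D = ½ k_n (V_GS − V_TN)², so V_GS − V_TN = √(2 I_D / k_n) = √(2 × 0.671 / 5.79) = 0.481 V.
V_GS = 1.3 + 0.481 = 1.78 V.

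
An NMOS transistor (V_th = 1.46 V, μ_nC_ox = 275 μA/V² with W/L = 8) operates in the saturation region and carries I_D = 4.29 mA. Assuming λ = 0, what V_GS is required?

k_n = μ_nC_ox · (W/L) = 2.2 mA/V².
In saturation I_D = ½ k_n (V_GS − V_th)², so V_GS − V_th = √(2 I_D / k_n) = √(2 × 4.29 / 2.2) = 1.97 V.
V_GS = 1.46 + 1.97 = 3.43 V.

V_GS = 3.43 V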